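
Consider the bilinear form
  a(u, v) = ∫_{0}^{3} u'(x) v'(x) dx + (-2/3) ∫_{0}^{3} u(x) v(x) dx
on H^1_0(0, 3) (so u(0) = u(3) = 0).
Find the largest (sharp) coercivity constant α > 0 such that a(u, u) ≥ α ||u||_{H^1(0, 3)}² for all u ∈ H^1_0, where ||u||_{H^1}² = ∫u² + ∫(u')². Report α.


α = (-6 + π^2)/(9 + π^2)

Coercivity of a(·,·) on H^1_0(0, 3) means a(u, u) ≥ α ||u||_{H^1}² for every u ∈ H^1_0.
The interval has length L = 3, and Poincaré/coercivity depend only on L. Here a(u, u) = ∫(u')² + (-2/3)·∫u².
Here c = -2/3 < 0 with |c| < (π/L)² = π^2/9, so coercivity still holds. The condition a(u,u) ≥ α||u||_{H^1}² reads (1−α)∫(u')² ≥ (α−c)∫u². Any admissible α is ≤ 1 (rapidly oscillating u have ∫u²/∫(u')² → 0), and α = 1 would force 0 ≥ (1−c)∫u², impossible since c < 1; so 1−α > 0. By the sharp Poincaré inequality on H^1_0 of an interval of length L, ∫(u')² ≥ (π/L)²∫u² with equality for the first sine mode sin(π(x−x₀)/L) (x₀ the left endpoint), so the inequality holds for all u iff (1−α)(π/L)² ≥ α − c, i.e. α ≤ ((π/L)² + c)/((π/L)² + 1) = (1 + c(L/π)²)/(1 + (L/π)²). (Direct route, valid since c ≤ 0: Poincaré gives c∫u² ≥ c(L/π)²∫(u')², so a(u,u) ≥ (1 + c(L/π)²)∫(u')², while ||u||_{H^1}² ≤ (1 + (L/π)²)∫(u')²; dividing yields the same α.) With (π/L)² = π^2/9 and c = -2/3, the largest admissible constant is α = ((π/L)² + c)/((π/L)² + 1).
Simplifying, α = (-6 + π^2)/(9 + π^2).


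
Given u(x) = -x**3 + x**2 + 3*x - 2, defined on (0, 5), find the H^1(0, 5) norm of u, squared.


||u||_{H^1}^2 = 328855/42

The H^1 norm (squared) on an interval (0, L) is
  ||u||_{H^1}^2 = ∫_0^L u(x)^2 dx + ∫_0^L u'(x)^2 dx.
Compute u'(x) = -3*x**2 + 2*x + 3.
Then u(x)^2 = x**6 - 2*x**5 - 5*x**4 + 10*x**3 + 5*x**2 - 12*x + 4 and u'(x)^2 = 9*x**4 - 12*x**3 - 14*x**2 + 12*x + 9.
Integrate each monomial from 0 to 5 using ∫_0^5 c·x^n dx = c·5^(n+1)/(n+1):
  ∫_0^5 u(x)^2 dx = ∫_0^5 (x^6 - 2*x^5 - 5*x^4 + 10*x^3 + 5*x^2 - 12*x + 4) dx. Term by term:
    ∫_0^5 x^6 dx = 78125/7;  ∫_0^5 -2*x^5 dx = -15625/3;  ∫_0^5 -5*x^4 dx = -3125;
    ∫_0^5 10*x^3 dx = 3125/2;  ∫_0^5 5*x^2 dx = 625/3;  ∫_0^5 -12*x dx = -150;
    ∫_0^5 4 dx = 20.
  Sum: 78125/7 − 15625/3 − 3125 + 3125/2 + 625/3 − 150 + 20 = 62555/14.
  ∫_0^5 u'(x)^2 dx = ∫_0^5 (9*x^4 - 12*x^3 - 14*x^2 + 12*x + 9) dx. Term by term:
    ∫_0^5 9*x^4 dx = 5625;  ∫_0^5 -12*x^3 dx = -1875;  ∫_0^5 -14*x^2 dx = -1750/3;
    ∫_0^5 12*x dx = 150;  ∫_0^5 9 dx = 45.
  Sum: 5625 − 1875 − 1750/3 + 150 + 45 = 10085/3.
Adding: ||u||_{H^1}^2 = 62555/14 + 10085/3 = 328855/42.


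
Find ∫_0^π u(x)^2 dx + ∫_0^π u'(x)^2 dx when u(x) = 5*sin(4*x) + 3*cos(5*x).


||u||_{H^1(0,π)}^2 = -2080/3 + 659*π/2

u'(x) = -15*sin(5*x) + 20*cos(4*x).
Expand u² and (u')² and integrate term by term on (0, π), using: for integers n ≥ 1, ∫_0^π sin²(nx) dx = ∫_0^π cos²(nx) dx = π/2; for n ≠ n', ∫_0^π sin(nx)sin(n'x) dx = ∫_0^π cos(nx)cos(n'x) dx = 0; and by product-to-sum, ∫_0^π sin(nx)cos(n'x) dx = ½∫_0^π [sin((n+n')x) + sin((n−n')x)] dx, which is 0 when n+n' is even and 2n/(n²−n'²) when n+n' is odd (it need not vanish on (0, π)).
  u² squared terms: (3)²·∫cos(5x)² dx = 9·π/2 = 9*π/2;  (5)²·∫sin(4x)² dx = 25·π/2 = 25*π/2.
  u² cross terms: 2·(3)·(5)·∫cos(5x)·sin(4x) dx = 30·(-8/9) = -80/3.
  So ∫_0^π u² dx = 9*π/2 + 25*π/2 − 80/3 = -80/3 + 17*π.
  (u')² squared terms: (-15)²·∫sin(5x)² dx = 225·π/2 = 225*π/2;  (20)²·∫cos(4x)² dx = 400·π/2 = 200*π.
  (u')² cross terms: 2·(-15)·(20)·∫sin(5x)·cos(4x) dx = -600·(10/9) = -2000/3.
  So ∫_0^π (u')² dx = 225*π/2 + 200*π − 2000/3 = -2000/3 + 625*π/2.
||u||_{H^1}^2 = (-80/3 + 17*π) + (-2000/3 + 625*π/2) = -2080/3 + 659*π/2.


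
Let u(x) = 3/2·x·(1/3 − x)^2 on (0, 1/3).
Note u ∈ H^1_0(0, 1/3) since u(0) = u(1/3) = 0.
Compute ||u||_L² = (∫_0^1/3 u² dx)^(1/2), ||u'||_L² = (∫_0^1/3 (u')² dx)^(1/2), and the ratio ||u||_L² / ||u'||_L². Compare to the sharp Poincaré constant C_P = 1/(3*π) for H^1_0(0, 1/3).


||u||_L² / ||u'||_L² = sqrt(14)/42 < C_P = 1/(3*π).

u(x) = 3/2·x·(1/3 − x)^2, so u'(x) = (3*x - 1)*(9*x - 1)/6.
u(x) = 3/2·x·(1/3 − x)^2 vanishes at x = 0 and x = 1/3, so u ∈ H^1_0(0, 1/3). Differentiate via the product rule and integrate the resulting polynomials term by term.
  ∫_0^1/3 u² dx = ∫_0^1/3 (9*x^6/4 - 3*x^5 + 3*x^4/2 - x^3/3 + x^2/36) dx. Term by term:
    ∫_0^1/3 9*x^6/4 dx = 1/6804;  ∫_0^1/3 -3*x^5 dx = -1/1458;  ∫_0^1/3 3*x^4/2 dx = 1/810;
    ∫_0^1/3 -x^3/3 dx = -1/972;  ∫_0^1/3 x^2/36 dx = 1/2916.
  Sum: 1/6804 − 1/1458 + 1/810 − 1/972 + 1/2916 = 1/102060.
  ∫_0^1/3 (u')² dx = ∫_0^1/3 (81*x^4/4 - 18*x^3 + 11*x^2/2 - 2*x/3 + 1/36) dx. Term by term:
    ∫_0^1/3 81*x^4/4 dx = 1/60;  ∫_0^1/3 -18*x^3 dx = -1/18;  ∫_0^1/3 11*x^2/2 dx = 11/162;
    ∫_0^1/3 -2*x/3 dx = -1/27;  ∫_0^1/3 1/36 dx = 1/108.
  Sum: 1/60 − 1/18 + 11/162 − 1/27 + 1/108 = 1/810.
∫_0^1/3 u² dx = 1/102060, so ||u||_L² = sqrt(35)/1890.
∫_0^1/3 (u')² dx = 1/810, so ||u'||_L² = sqrt(10)/90.
Ratio ||u||_L² / ||u'||_L² = sqrt(14)/42.
Sharp Poincaré constant on H^1_0(0, 1/3) is C_P = L/π = 1/(3*π), achieved by sin(3*π·x).
A polynomial bump cannot attain the sharp Poincaré constant (only the first sine eigenfunction does), so the ratio is strictly less than C_P, consistent with ||u||_L² ≤ C_P ||u'||_L².


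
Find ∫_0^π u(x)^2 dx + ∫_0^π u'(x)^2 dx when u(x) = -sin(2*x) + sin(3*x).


||u||_{H^1(0,π)}^2 = 15*π/2

u'(x) = -2*cos(2*x) + 3*cos(3*x).
Expand u² and (u')² and integrate term by term on (0, π), using: for integers n ≥ 1, ∫_0^π sin²(nx) dx = ∫_0^π cos²(nx) dx = π/2; for n ≠ n', ∫_0^π sin(nx)sin(n'x) dx = ∫_0^π cos(nx)cos(n'x) dx = 0; and by product-to-sum, ∫_0^π sin(nx)cos(n'x) dx = ½∫_0^π [sin((n+n')x) + sin((n−n')x)] dx, which is 0 when n+n' is even and 2n/(n²−n'²) when n+n' is odd (it need not vanish on (0, π)).
  u² squared terms: (-1)²·∫sin(2x)² dx = 1·π/2 = π/2;  (1)²·∫sin(3x)² dx = 1·π/2 = π/2.
  u² cross terms: 2·(-1)·(1)·∫sin(2x)·sin(3x) dx = -2·(0) = 0.
  So ∫_0^π u² dx = π/2 + π/2 + 0 = π.
  (u')² squared terms: (-2)²·∫cos(2x)² dx = 4·π/2 = 2*π;  (3)²·∫cos(3x)² dx = 9·π/2 = 9*π/2.
  (u')² cross terms: 2·(-2)·(3)·∫cos(2x)·cos(3x) dx = -12·(0) = 0.
  So ∫_0^π (u')² dx = 2*π + 9*π/2 + 0 = 13*π/2.
||u||_{H^1}^2 = (π) + (13*π/2) = 15*π/2.


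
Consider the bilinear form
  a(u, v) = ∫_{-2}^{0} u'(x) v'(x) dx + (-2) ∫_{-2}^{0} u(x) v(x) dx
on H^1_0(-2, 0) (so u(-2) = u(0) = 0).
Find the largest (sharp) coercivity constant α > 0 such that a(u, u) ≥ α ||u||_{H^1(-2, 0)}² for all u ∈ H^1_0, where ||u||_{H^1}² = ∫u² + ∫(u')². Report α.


α = (-8 + π^2)/(4 + π^2)

Coercivity of a(·,·) on H^1_0(-2, 0) means a(u, u) ≥ α ||u||_{H^1}² for every u ∈ H^1_0.
The interval has length L = 2, and Poincaré/coercivity depend only on L. Here a(u, u) = ∫(u')² + (-2)·∫u².
Here c = -2 < 0 with |c| < (π/L)² = π^2/4, so coercivity still holds. The condition a(u,u) ≥ α||u||_{H^1}² reads (1−α)∫(u')² ≥ (α−c)∫u². Any admissible α is ≤ 1 (rapidly oscillating u have ∫u²/∫(u')² → 0), and α = 1 would force 0 ≥ (1−c)∫u², impossible since c < 1; so 1−α > 0. By the sharp Poincaré inequality on H^1_0 of an interval of length L, ∫(u')² ≥ (π/L)²∫u² with equality for the first sine mode sin(π(x−x₀)/L) (x₀ the left endpoint), so the inequality holds for all u iff (1−α)(π/L)² ≥ α − c, i.e. α ≤ ((π/L)² + c)/((π/L)² + 1) = (1 + c(L/π)²)/(1 + (L/π)²). (Direct route, valid since c ≤ 0: Poincaré gives c∫u² ≥ c(L/π)²∫(u')², so a(u,u) ≥ (1 + c(L/π)²)∫(u')², while ||u||_{H^1}² ≤ (1 + (L/π)²)∫(u')²; dividing yields the same α.) With (π/L)² = π^2/4 and c = -2, the largest admissible constant is α = ((π/L)² + c)/((π/L)² + 1).
Simplifying, α = (-8 + π^2)/(4 + π^2).


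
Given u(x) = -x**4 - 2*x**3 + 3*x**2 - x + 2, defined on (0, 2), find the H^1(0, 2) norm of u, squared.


||u||_{H^1}^2 = 29506/45

The H^1 norm (squared) on an interval (0, L) is
  ||u||_{H^1}^2 = ∫_0^L u(x)^2 dx + ∫_0^L u'(x)^2 dx.
Compute u'(x) = -4*x**3 - 6*x**2 + 6*x - 1.
Then u(x)^2 = x**8 + 4*x**7 - 2*x**6 - 10*x**5 + 9*x**4 - 14*x**3 + 13*x**2 - 4*x + 4 and u'(x)^2 = 16*x**6 + 48*x**5 - 12*x**4 - 64*x**3 + 48*x**2 - 12*x + 1.
Integrate each monomial from 0 to 2 using ∫_0^2 c·x^n dx = c·2^(n+1)/(n+1):
  ∫_0^2 u(x)^2 dx = ∫_0^2 (x^8 + 4*x^7 - 2*x^6 - 10*x^5 + 9*x^4 - 14*x^3 + 13*x^2 - 4*x + 4) dx. Term by term:
    ∫_0^2 x^8 dx = 512/9;  ∫_0^2 4*x^7 dx = 128;  ∫_0^2 -2*x^6 dx = -256/7;
    ∫_0^2 -10*x^5 dx = -320/3;  ∫_0^2 9*x^4 dx = 288/5;  ∫_0^2 -14*x^3 dx = -56;
    ∫_0^2 13*x^2 dx = 104/3;  ∫_0^2 -4*x dx = -8;  ∫_0^2 4 dx = 8.
  Sum: 512/9 + 128 − 256/7 − 320/3 + 288/5 − 56 + 104/3 − 8 + 8 = 24544/315.
  ∫_0^2 u'(x)^2 dx = ∫_0^2 (16*x^6 + 48*x^5 - 12*x^4 - 64*x^3 + 48*x^2 - 12*x + 1) dx. Term by term:
    ∫_0^2 16*x^6 dx = 2048/7;  ∫_0^2 48*x^5 dx = 512;  ∫_0^2 -12*x^4 dx = -384/5;
    ∫_0^2 -64*x^3 dx = -256;  ∫_0^2 48*x^2 dx = 128;  ∫_0^2 -12*x dx = -24;
    ∫_0^2 1 dx = 2.
  Sum: 2048/7 + 512 − 384/5 − 256 + 128 − 24 + 2 = 20222/35.
Adding: ||u||_{H^1}^2 = 24544/315 + 20222/35 = 29506/45.


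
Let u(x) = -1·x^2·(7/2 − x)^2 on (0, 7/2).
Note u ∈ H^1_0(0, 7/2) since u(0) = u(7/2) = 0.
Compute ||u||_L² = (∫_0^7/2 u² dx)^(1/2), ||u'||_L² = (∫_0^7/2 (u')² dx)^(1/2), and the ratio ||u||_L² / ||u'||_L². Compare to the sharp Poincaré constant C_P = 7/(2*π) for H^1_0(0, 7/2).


||u||_L² / ||u'||_L² = 7*sqrt(3)/12 < C_P = 7/(2*π).

u(x) = -1·x^2·(7/2 − x)^2, so u'(x) = x*(-8*x^2 + 42*x - 49)/2.
u(x) = -1·x^2·(7/2 − x)^2 vanishes at x = 0 and x = 7/2, so u ∈ H^1_0(0, 7/2). Differentiate via the product rule and integrate the resulting polynomials term by term.
  ∫_0^7/2 u² dx = ∫_0^7/2 (x^8 - 14*x^7 + 147*x^6/2 - 343*x^5/2 + 2401*x^4/16) dx. Term by term:
    ∫_0^7/2 x^8 dx = 40353607/4608;  ∫_0^7/2 -14*x^7 dx = -40353607/1024;  ∫_0^7/2 147*x^6/2 dx = 17294403/256;
    ∫_0^7/2 -343*x^5/2 dx = -40353607/768;  ∫_0^7/2 2401*x^4/16 dx = 40353607/2560.
  Sum: 40353607/4608 − 40353607/1024 + 17294403/256 − 40353607/768 + 40353607/2560 = 5764801/46080.
  ∫_0^7/2 (u')² dx = ∫_0^7/2 (16*x^6 - 168*x^5 + 637*x^4 - 1029*x^3 + 2401*x^2/4) dx. Term by term:
    ∫_0^7/2 16*x^6 dx = 117649/8;  ∫_0^7/2 -168*x^5 dx = -823543/16;  ∫_0^7/2 637*x^4 dx = 10706059/160;
    ∫_0^7/2 -1029*x^3 dx = -2470629/64;  ∫_0^7/2 2401*x^2/4 dx = 823543/96.
  Sum: 117649/8 − 823543/16 + 10706059/160 − 2470629/64 + 823543/96 = 117649/960.
∫_0^7/2 u² dx = 5764801/46080, so ||u||_L² = 2401*sqrt(5)/480.
∫_0^7/2 (u')² dx = 117649/960, so ||u'||_L² = 343*sqrt(15)/120.
Ratio ||u||_L² / ||u'||_L² = 7*sqrt(3)/12.
Sharp Poincaré constant on H^1_0(0, 7/2) is C_P = L/π = 7/(2*π), achieved by sin(2*π/7·x).
A polynomial bump cannot attain the sharp Poincaré constant (only the first sine eigenfunction does), so the ratio is strictly less than C_P, consistent with ||u||_L² ≤ C_P ||u'||_L².


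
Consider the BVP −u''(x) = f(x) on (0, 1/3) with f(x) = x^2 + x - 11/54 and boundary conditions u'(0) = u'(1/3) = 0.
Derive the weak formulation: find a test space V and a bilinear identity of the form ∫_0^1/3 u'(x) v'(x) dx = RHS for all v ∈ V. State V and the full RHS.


V = H^1(0, 1/3) (no boundary constraint on v; u is determined up to an additive constant); weak form: ∫_0^1/3 u'v' dx = ∫_0^1/3 (x^2 + x - 11/54) v dx for all v ∈ V.

Multiply both sides by a test function v and integrate from 0 to 1/3:
  ∫_0^1/3 −u''(x) v(x) dx = ∫_0^1/3 f(x) v(x) dx.
Integrate the LHS by parts once:
  ∫_0^1/3 −u'' v dx = −[u'(x) v(x)]_0^1/3 + ∫_0^1/3 u'(x) v'(x) dx.
Thus ∫_0^1/3 u'(x) v'(x) dx = ∫_0^1/3 f(x) v(x) dx + [u'(x) v(x)]_0^1/3.
Choose V so that boundary terms are either known or forced to vanish.
u has homogeneous Neumann: u'(0) = u'(1/3) = 0. So [u' v]_0^1/3 = 0·v(1/3) − 0·v(0) = 0 for any v; take V = H^1(0, 1/3).
Weak formulation: find u (satisfying any essential BC) such that ∫_0^1/3 u'(x) v'(x) dx = ∫_0^1/3 f v dx for all v ∈ V (homogeneous Neumann, so boundary terms vanish).
Substituting f(x) = x^2 + x - 11/54, the right-hand side is ∫_0^1/3 (x^2 + x - 11/54) v dx.
Compatibility check (pure Neumann): taking v ≡ 1 ∈ V gives 0 = ∫_0^1/3 f dx + (0) − (0), i.e. ∫_0^1/3 f dx must equal u'(0) − u'(1/3) = 0. Indeed ∫_0^1/3 (x^2 + x - 11/54) dx = 0, so the data are compatible. The solution is then unique only up to an additive constant (fix it e.g. by requiring ∫_0^1/3 u dx = 0).


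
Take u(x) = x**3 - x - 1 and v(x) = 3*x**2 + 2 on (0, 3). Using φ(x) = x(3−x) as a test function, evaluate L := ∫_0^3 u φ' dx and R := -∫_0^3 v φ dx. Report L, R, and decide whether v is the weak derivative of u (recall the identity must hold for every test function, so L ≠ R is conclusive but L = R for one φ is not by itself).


LHS = -639/20, RHS = -909/20. No, v is not the weak derivative of u.

u(x) = x**3 - x - 1, classical derivative u'(x) = 3*x**2 - 1.
φ(x) = x(3−x), so φ'(x) = 3 - 2*x.
Note φ(0) = φ(3) = 0, so the boundary term u·φ vanishes.
LHS = ∫_0^3 u(x) φ'(x) dx = ∫_0^3 (-2*x^4 + 3*x^3 + 2*x^2 - x - 3) dx. Term by term:
  ∫_0^3 -2*x^4 dx = -486/5;  ∫_0^3 3*x^3 dx = 243/4;  ∫_0^3 2*x^2 dx = 18;
  ∫_0^3 -x dx = -9/2;  ∫_0^3 -3 dx = -9.
Sum: -486/5 + 243/4 + 18 − 9/2 − 9 = -639/20.
So LHS = -639/20.
∫_0^3 v(x) φ(x) dx = ∫_0^3 (-3*x^4 + 9*x^3 - 2*x^2 + 6*x) dx. Term by term:
  ∫_0^3 -3*x^4 dx = -729/5;  ∫_0^3 9*x^3 dx = 729/4;  ∫_0^3 -2*x^2 dx = -18;
  ∫_0^3 6*x dx = 27.
Sum: -729/5 + 729/4 − 18 + 27 = 909/20.
So RHS = -∫_0^3 v(x) φ(x) dx = -909/20.
LHS − RHS = 27/2 ≠ 0, so the identity fails.
(For a valid weak derivative the identity must hold for EVERY test function, in particular this one. The failure shows v is NOT the weak derivative of u.)
Correct weak derivative would be u'(x) = 3*x**2 - 1.


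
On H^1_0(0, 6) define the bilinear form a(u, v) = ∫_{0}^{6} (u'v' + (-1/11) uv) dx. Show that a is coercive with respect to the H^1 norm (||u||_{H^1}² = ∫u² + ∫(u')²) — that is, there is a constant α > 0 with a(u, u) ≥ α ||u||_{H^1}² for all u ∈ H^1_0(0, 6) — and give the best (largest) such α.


α = (-36/11 + π^2)/(π^2 + 36)

Coercivity of a(·,·) on H^1_0(0, 6) means a(u, u) ≥ α ||u||_{H^1}² for every u ∈ H^1_0.
The interval has length L = 6, and Poincaré/coercivity depend only on L. Here a(u, u) = ∫(u')² + (-1/11)·∫u².
Here c = -1/11 < 0 with |c| < (π/L)² = π^2/36, so coercivity still holds. The condition a(u,u) ≥ α||u||_{H^1}² reads (1−α)∫(u')² ≥ (α−c)∫u². Any admissible α is ≤ 1 (rapidly oscillating u have ∫u²/∫(u')² → 0), and α = 1 would force 0 ≥ (1−c)∫u², impossible since c < 1; so 1−α > 0. By the sharp Poincaré inequality on H^1_0 of an interval of length L, ∫(u')² ≥ (π/L)²∫u² with equality for the first sine mode sin(π(x−x₀)/L) (x₀ the left endpoint), so the inequality holds for all u iff (1−α)(π/L)² ≥ α − c, i.e. α ≤ ((π/L)² + c)/((π/L)² + 1) = (1 + c(L/π)²)/(1 + (L/π)²). (Direct route, valid since c ≤ 0: Poincaré gives c∫u² ≥ c(L/π)²∫(u')², so a(u,u) ≥ (1 + c(L/π)²)∫(u')², while ||u||_{H^1}² ≤ (1 + (L/π)²)∫(u')²; dividing yields the same α.) With (π/L)² = π^2/36 and c = -1/11, the largest admissible constant is α = ((π/L)² + c)/((π/L)² + 1).
Simplifying, α = (-36/11 + π^2)/(π^2 + 36).


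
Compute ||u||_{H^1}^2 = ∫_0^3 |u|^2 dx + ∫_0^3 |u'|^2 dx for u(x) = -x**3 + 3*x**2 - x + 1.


||u||_{H^1}^2 = 339/7

The H^1 norm (squared) on an interval (0, L) is
  ||u||_{H^1}^2 = ∫_0^L u(x)^2 dx + ∫_0^L u'(x)^2 dx.
Compute u'(x) = -3*x**2 + 6*x - 1.
Then u(x)^2 = x**6 - 6*x**5 + 11*x**4 - 8*x**3 + 7*x**2 - 2*x + 1 and u'(x)^2 = 9*x**4 - 36*x**3 + 42*x**2 - 12*x + 1.
Integrate each monomial from 0 to 3 using ∫_0^3 c·x^n dx = c·3^(n+1)/(n+1):
  ∫_0^3 u(x)^2 dx = ∫_0^3 (x^6 - 6*x^5 + 11*x^4 - 8*x^3 + 7*x^2 - 2*x + 1) dx. Term by term:
    ∫_0^3 x^6 dx = 2187/7;  ∫_0^3 -6*x^5 dx = -729;  ∫_0^3 11*x^4 dx = 2673/5;
    ∫_0^3 -8*x^3 dx = -162;  ∫_0^3 7*x^2 dx = 63;  ∫_0^3 -2*x dx = -9;
    ∫_0^3 1 dx = 3.
  Sum: 2187/7 − 729 + 2673/5 − 162 + 63 − 9 + 3 = 456/35.
  ∫_0^3 u'(x)^2 dx = ∫_0^3 (9*x^4 - 36*x^3 + 42*x^2 - 12*x + 1) dx. Term by term:
    ∫_0^3 9*x^4 dx = 2187/5;  ∫_0^3 -36*x^3 dx = -729;  ∫_0^3 42*x^2 dx = 378;
    ∫_0^3 -12*x dx = -54;  ∫_0^3 1 dx = 3.
  Sum: 2187/5 − 729 + 378 − 54 + 3 = 177/5.
Adding: ||u||_{H^1}^2 = 456/35 + 177/5 = 339/7.


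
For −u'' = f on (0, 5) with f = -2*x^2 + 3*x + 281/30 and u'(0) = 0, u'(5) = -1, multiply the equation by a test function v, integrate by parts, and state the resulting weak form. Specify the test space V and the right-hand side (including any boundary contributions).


V = H^1(0, 5) (v unrestricted at boundary; u is determined up to an additive constant); weak form: ∫_0^5 u'v' dx = ∫_0^5 (-2*x^2 + 3*x + 281/30) v dx − v(5) for all v ∈ V.

Multiply both sides by a test function v and integrate from 0 to 5:
  ∫_0^5 −u''(x) v(x) dx = ∫_0^5 f(x) v(x) dx.
Integrate the LHS by parts once:
  ∫_0^5 −u'' v dx = −[u'(x) v(x)]_0^5 + ∫_0^5 u'(x) v'(x) dx.
Thus ∫_0^5 u'(x) v'(x) dx = ∫_0^5 f(x) v(x) dx + [u'(x) v(x)]_0^5.
Choose V so that boundary terms are either known or forced to vanish.
u has inhomogeneous Neumann u'(0) = 0, u'(5) = -1. [u' v]_0^5 = (-1)·v(5) − (0)·v(0) = − v(5). Take V = H^1(0, 5); boundary term becomes part of RHS.
Weak formulation: find u (satisfying any essential BC) such that ∫_0^5 u'(x) v'(x) dx = ∫_0^5 f v dx − v(5) for all v ∈ V (Neumann data are natural BCs: they enter the RHS as boundary terms).
Substituting f(x) = -2*x^2 + 3*x + 281/30, the right-hand side is ∫_0^5 (-2*x^2 + 3*x + 281/30) v dx − v(5).
Compatibility check (pure Neumann): taking v ≡ 1 ∈ V gives 0 = ∫_0^5 f dx + (-1) − (0), i.e. ∫_0^5 f dx must equal u'(0) − u'(5) = 1. Indeed ∫_0^5 (-2*x^2 + 3*x + 281/30) dx = 1, so the data are compatible. The solution is then unique only up to an additive constant (fix it e.g. by requiring ∫_0^5 u dx = 0).


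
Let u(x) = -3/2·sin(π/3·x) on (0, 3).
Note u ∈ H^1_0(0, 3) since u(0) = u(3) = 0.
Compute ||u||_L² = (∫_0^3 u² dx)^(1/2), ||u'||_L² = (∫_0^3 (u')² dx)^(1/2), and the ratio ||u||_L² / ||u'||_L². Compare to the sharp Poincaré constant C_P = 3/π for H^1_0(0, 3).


||u||_L² / ||u'||_L² = 3/π = C_P.

u(x) = -3/2·sin(π/3·x), so u'(x) = -π*cos(π*x/3)/2.
Writing u(x) = A·sin(kπx/L) with A = -3/2 and k = 1, use ∫_0^L sin²(kπx/L) dx = L/2 and ∫_0^L cos²(kπx/L) dx = L/2.
u² = 9/4·sin²(π/3·x) and (u')² = π^2/4·cos²(π/3·x), and each of sin², cos² integrates to L/2 = 3/2 over (0, 3).
∫_0^3 u² dx = 27/8, so ||u||_L² = 3*sqrt(6)/4.
∫_0^3 (u')² dx = 3*π^2/8, so ||u'||_L² = sqrt(6)*π/4.
Ratio ||u||_L² / ||u'||_L² = 3/π.
Sharp Poincaré constant on H^1_0(0, 3) is C_P = L/π = 3/π, achieved by sin(π/3·x).
This is the k = 1 eigenfunction (up to amplitude), so the ratio equals the sharp Poincaré constant exactly.


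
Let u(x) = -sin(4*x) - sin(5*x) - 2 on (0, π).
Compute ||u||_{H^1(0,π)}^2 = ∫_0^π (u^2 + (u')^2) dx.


||u||_{H^1(0,π)}^2 = 8/5 + 51*π/2

u'(x) = -4*cos(4*x) - 5*cos(5*x).
Expand u² and (u')² and integrate term by term on (0, π), using: for integers n ≥ 1, ∫_0^π sin²(nx) dx = ∫_0^π cos²(nx) dx = π/2; for n ≠ n', ∫_0^π sin(nx)sin(n'x) dx = ∫_0^π cos(nx)cos(n'x) dx = 0; and by product-to-sum, ∫_0^π sin(nx)cos(n'x) dx = ½∫_0^π [sin((n+n')x) + sin((n−n')x)] dx, which is 0 when n+n' is even and 2n/(n²−n'²) when n+n' is odd (it need not vanish on (0, π)). For the constant mode: ∫_0^π 1 dx = π, ∫_0^π cos(nx) dx = 0, ∫_0^π sin(nx) dx = (1−(−1)^n)/n.
  u² squared terms: (-2)²·∫1 dx = 4·π = 4*π;  (-1)²·∫sin(4x)² dx = 1·π/2 = π/2;  (-1)²·∫sin(5x)² dx = 1·π/2 = π/2.
  u² cross terms: 2·(-2)·(-1)·∫1·sin(4x) dx = 4·(0) = 0;  2·(-2)·(-1)·∫1·sin(5x) dx = 4·(2/5) = 8/5;  2·(-1)·(-1)·∫sin(4x)·sin(5x) dx = 2·(0) = 0.
  So ∫_0^π u² dx = 4*π + π/2 + π/2 + 0 + 8/5 + 0 = 8/5 + 5*π.
  (u')² squared terms: (-5)²·∫cos(5x)² dx = 25·π/2 = 25*π/2;  (-4)²·∫cos(4x)² dx = 16·π/2 = 8*π.
  (u')² cross terms: 2·(-5)·(-4)·∫cos(5x)·cos(4x) dx = 40·(0) = 0.
  So ∫_0^π (u')² dx = 25*π/2 + 8*π + 0 = 41*π/2.
||u||_{H^1}^2 = (8/5 + 5*π) + (41*π/2) = 8/5 + 51*π/2.


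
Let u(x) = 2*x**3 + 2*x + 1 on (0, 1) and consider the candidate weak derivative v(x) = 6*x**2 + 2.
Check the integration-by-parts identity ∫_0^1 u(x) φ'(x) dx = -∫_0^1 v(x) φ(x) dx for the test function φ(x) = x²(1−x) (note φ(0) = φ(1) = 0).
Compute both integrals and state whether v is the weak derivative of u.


LHS = -11/30, RHS = -11/30. Yes, v = u' weakly.

u(x) = 2*x**3 + 2*x + 1, classical derivative u'(x) = 6*x**2 + 2.
φ(x) = x²(1−x), so φ'(x) = x*(2 - 3*x).
Note φ(0) = φ(1) = 0, so the boundary term u·φ vanishes.
LHS = ∫_0^1 u(x) φ'(x) dx = ∫_0^1 (-6*x^5 + 4*x^4 - 6*x^3 + x^2 + 2*x) dx. Term by term:
  ∫_0^1 -6*x^5 dx = -1;  ∫_0^1 4*x^4 dx = 4/5;  ∫_0^1 -6*x^3 dx = -3/2;
  ∫_0^1 x^2 dx = 1/3;  ∫_0^1 2*x dx = 1.
Sum: -1 + 4/5 − 3/2 + 1/3 + 1 = -11/30.
So LHS = -11/30.
∫_0^1 v(x) φ(x) dx = ∫_0^1 (-6*x^5 + 6*x^4 - 2*x^3 + 2*x^2) dx. Term by term:
  ∫_0^1 -6*x^5 dx = -1;  ∫_0^1 6*x^4 dx = 6/5;  ∫_0^1 -2*x^3 dx = -1/2;
  ∫_0^1 2*x^2 dx = 2/3.
Sum: -1 + 6/5 − 1/2 + 2/3 = 11/30.
So RHS = -∫_0^1 v(x) φ(x) dx = -11/30.
LHS = RHS, so the identity holds for this test φ.
Moreover u is smooth here and v(x) = u'(x) = 6*x**2 + 2 pointwise, so the identity holds for every test function. Hence v is the weak derivative of u.


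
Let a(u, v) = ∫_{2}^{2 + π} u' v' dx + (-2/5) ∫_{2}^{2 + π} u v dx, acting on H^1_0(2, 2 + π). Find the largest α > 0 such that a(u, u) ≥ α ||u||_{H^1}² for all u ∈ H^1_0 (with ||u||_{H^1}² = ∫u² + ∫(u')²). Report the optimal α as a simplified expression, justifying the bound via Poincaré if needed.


α = 3/10

Coercivity of a(·,·) on H^1_0(2, 2 + π) means a(u, u) ≥ α ||u||_{H^1}² for every u ∈ H^1_0.
The interval has length L = π, and Poincaré/coercivity depend only on L. Here a(u, u) = ∫(u')² + (-2/5)·∫u².
Here c = -2/5 < 0 with |c| < (π/L)² = 1, so coercivity still holds. The condition a(u,u) ≥ α||u||_{H^1}² reads (1−α)∫(u')² ≥ (α−c)∫u². Any admissible α is ≤ 1 (rapidly oscillating u have ∫u²/∫(u')² → 0), and α = 1 would force 0 ≥ (1−c)∫u², impossible since c < 1; so 1−α > 0. By the sharp Poincaré inequality on H^1_0 of an interval of length L, ∫(u')² ≥ (π/L)²∫u² with equality for the first sine mode sin(π(x−x₀)/L) (x₀ the left endpoint), so the inequality holds for all u iff (1−α)(π/L)² ≥ α − c, i.e. α ≤ ((π/L)² + c)/((π/L)² + 1) = (1 + c(L/π)²)/(1 + (L/π)²). (Direct route, valid since c ≤ 0: Poincaré gives c∫u² ≥ c(L/π)²∫(u')², so a(u,u) ≥ (1 + c(L/π)²)∫(u')², while ||u||_{H^1}² ≤ (1 + (L/π)²)∫(u')²; dividing yields the same α.) With (π/L)² = 1 and c = -2/5, the largest admissible constant is α = ((π/L)² + c)/((π/L)² + 1).
Simplifying, α = 3/10.


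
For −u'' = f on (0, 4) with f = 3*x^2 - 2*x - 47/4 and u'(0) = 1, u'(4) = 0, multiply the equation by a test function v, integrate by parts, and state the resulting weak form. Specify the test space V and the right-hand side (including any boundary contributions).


V = H^1(0, 4) (v unrestricted at boundary; u is determined up to an additive constant); weak form: ∫_0^4 u'v' dx = ∫_0^4 (3*x^2 - 2*x - 47/4) v dx − v(0) for all v ∈ V.

Multiply both sides by a test function v and integrate from 0 to 4:
  ∫_0^4 −u''(x) v(x) dx = ∫_0^4 f(x) v(x) dx.
Integrate the LHS by parts once:
  ∫_0^4 −u'' v dx = −[u'(x) v(x)]_0^4 + ∫_0^4 u'(x) v'(x) dx.
Thus ∫_0^4 u'(x) v'(x) dx = ∫_0^4 f(x) v(x) dx + [u'(x) v(x)]_0^4.
Choose V so that boundary terms are either known or forced to vanish.
u has inhomogeneous Neumann u'(0) = 1, u'(4) = 0. [u' v]_0^4 = (0)·v(4) − (1)·v(0) = − v(0). Take V = H^1(0, 4); boundary term becomes part of RHS.
Weak formulation: find u (satisfying any essential BC) such that ∫_0^4 u'(x) v'(x) dx = ∫_0^4 f v dx − v(0) for all v ∈ V (Neumann data are natural BCs: they enter the RHS as boundary terms).
Substituting f(x) = 3*x^2 - 2*x - 47/4, the right-hand side is ∫_0^4 (3*x^2 - 2*x - 47/4) v dx − v(0).
Compatibility check (pure Neumann): taking v ≡ 1 ∈ V gives 0 = ∫_0^4 f dx + (0) − (1), i.e. ∫_0^4 f dx must equal u'(0) − u'(4) = 1. Indeed ∫_0^4 (3*x^2 - 2*x - 47/4) dx = 1, so the data are compatible. The solution is then unique only up to an additive constant (fix it e.g. by requiring ∫_0^4 u dx = 0).


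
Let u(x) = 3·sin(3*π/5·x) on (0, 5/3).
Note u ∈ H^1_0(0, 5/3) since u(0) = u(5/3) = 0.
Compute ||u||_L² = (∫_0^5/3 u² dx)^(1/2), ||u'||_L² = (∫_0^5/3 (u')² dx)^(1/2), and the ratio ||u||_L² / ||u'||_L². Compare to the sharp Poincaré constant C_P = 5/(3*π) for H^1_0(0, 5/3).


||u||_L² / ||u'||_L² = 5/(3*π) = C_P.

u(x) = 3·sin(3*π/5·x), so u'(x) = 9*π*cos(3*π*x/5)/5.
Writing u(x) = A·sin(kπx/L) with A = 3 and k = 1, use ∫_0^L sin²(kπx/L) dx = L/2 and ∫_0^L cos²(kπx/L) dx = L/2.
u² = 9·sin²(3*π/5·x) and (u')² = 81*π^2/25·cos²(3*π/5·x), and each of sin², cos² integrates to L/2 = 5/6 over (0, 5/3).
∫_0^5/3 u² dx = 15/2, so ||u||_L² = sqrt(30)/2.
∫_0^5/3 (u')² dx = 27*π^2/10, so ||u'||_L² = 3*sqrt(30)*π/10.
Ratio ||u||_L² / ||u'||_L² = 5/(3*π).
Sharp Poincaré constant on H^1_0(0, 5/3) is C_P = L/π = 5/(3*π), achieved by sin(3*π/5·x).
This is the k = 1 eigenfunction (up to amplitude), so the ratio equals the sharp Poincaré constant exactly.


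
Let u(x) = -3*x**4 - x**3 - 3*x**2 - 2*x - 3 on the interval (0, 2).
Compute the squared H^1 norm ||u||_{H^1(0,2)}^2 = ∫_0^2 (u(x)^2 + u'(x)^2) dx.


||u||_{H^1}^2 = 684058/105

The H^1 norm (squared) on an interval (0, L) is
  ||u||_{H^1}^2 = ∫_0^L u(x)^2 dx + ∫_0^L u'(x)^2 dx.
Compute u'(x) = -12*x**3 - 3*x**2 - 6*x - 2.
Then u(x)^2 = 9*x**8 + 6*x**7 + 19*x**6 + 18*x**5 + 31*x**4 + 18*x**3 + 22*x**2 + 12*x + 9 and u'(x)^2 = 144*x**6 + 72*x**5 + 153*x**4 + 84*x**3 + 48*x**2 + 24*x + 4.
Integrate each monomial from 0 to 2 using ∫_0^2 c·x^n dx = c·2^(n+1)/(n+1):
  ∫_0^2 u(x)^2 dx = ∫_0^2 (9*x^8 + 6*x^7 + 19*x^6 + 18*x^5 + 31*x^4 + 18*x^3 + 22*x^2 + 12*x + 9) dx. Term by term:
    ∫_0^2 9*x^8 dx = 512;  ∫_0^2 6*x^7 dx = 192;  ∫_0^2 19*x^6 dx = 2432/7;
    ∫_0^2 18*x^5 dx = 192;  ∫_0^2 31*x^4 dx = 992/5;  ∫_0^2 18*x^3 dx = 72;
    ∫_0^2 22*x^2 dx = 176/3;  ∫_0^2 12*x dx = 24;  ∫_0^2 9 dx = 18.
  Sum: 512 + 192 + 2432/7 + 192 + 992/5 + 72 + 176/3 + 24 + 18 = 169522/105.
  ∫_0^2 u'(x)^2 dx = ∫_0^2 (144*x^6 + 72*x^5 + 153*x^4 + 84*x^3 + 48*x^2 + 24*x + 4) dx. Term by term:
    ∫_0^2 144*x^6 dx = 18432/7;  ∫_0^2 72*x^5 dx = 768;  ∫_0^2 153*x^4 dx = 4896/5;
    ∫_0^2 84*x^3 dx = 336;  ∫_0^2 48*x^2 dx = 128;  ∫_0^2 24*x dx = 48;
    ∫_0^2 4 dx = 8.
  Sum: 18432/7 + 768 + 4896/5 + 336 + 128 + 48 + 8 = 171512/35.
Adding: ||u||_{H^1}^2 = 169522/105 + 171512/35 = 684058/105.


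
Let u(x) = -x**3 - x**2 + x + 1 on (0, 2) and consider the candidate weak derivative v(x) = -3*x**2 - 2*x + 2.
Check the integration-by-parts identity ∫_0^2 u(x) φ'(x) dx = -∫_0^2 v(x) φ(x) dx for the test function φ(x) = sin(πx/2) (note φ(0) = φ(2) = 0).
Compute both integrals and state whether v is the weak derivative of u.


LHS = -96/π^3 + 28/π, RHS = -96/π^3 + 24/π. No, v is not the weak derivative of u.

u(x) = -x**3 - x**2 + x + 1, classical derivative u'(x) = -3*x**2 - 2*x + 1.
φ(x) = sin(πx/2), so φ'(x) = π*cos(π*x/2)/2.
Note φ(0) = φ(2) = 0, so the boundary term u·φ vanishes.
LHS = ∫_0^2 u(x) φ'(x) dx = ∫_0^2 (-π*x^3*cos(π*x/2)/2 - π*x^2*cos(π*x/2)/2 + π*x*cos(π*x/2)/2 + π*cos(π*x/2)/2) dx. Term by term:
  ∫_0^2 π*cos(π*x/2)/2 dx = 0;  ∫_0^2 π*x*cos(π*x/2)/2 dx = -4/π;  ∫_0^2 -π*x^2*cos(π*x/2)/2 dx = 8/π;
  ∫_0^2 -π*x^3*cos(π*x/2)/2 dx = -96/π^3 + 24/π.
Sum: 0 − 4/π + 8/π + -96/π^3 + 24/π = -96/π^3 + 28/π.
So LHS = -96/π^3 + 28/π.
∫_0^2 v(x) φ(x) dx = ∫_0^2 (-3*x^2*sin(π*x/2) - 2*x*sin(π*x/2) + 2*sin(π*x/2)) dx. Term by term:
  ∫_0^2 2*sin(π*x/2) dx = 8/π;  ∫_0^2 -3*x^2*sin(π*x/2) dx = -24/π + 96/π^3;  ∫_0^2 -2*x*sin(π*x/2) dx = -8/π.
Sum: 8/π + -24/π + 96/π^3 − 8/π = -24/π + 96/π^3.
So RHS = -∫_0^2 v(x) φ(x) dx = -96/π^3 + 24/π.
LHS − RHS = 4/π ≠ 0, so the identity fails.
(For a valid weak derivative the identity must hold for EVERY test function, in particular this one. The failure shows v is NOT the weak derivative of u.)
Correct weak derivative would be u'(x) = -3*x**2 - 2*x + 1.


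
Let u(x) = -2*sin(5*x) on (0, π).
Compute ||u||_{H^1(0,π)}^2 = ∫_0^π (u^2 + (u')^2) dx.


||u||_{H^1(0,π)}^2 = 52*π

u'(x) = -10*cos(5*x).
Expand u² and (u')² and integrate term by term on (0, π), using: for integers n ≥ 1, ∫_0^π sin²(nx) dx = ∫_0^π cos²(nx) dx = π/2; for n ≠ n', ∫_0^π sin(nx)sin(n'x) dx = ∫_0^π cos(nx)cos(n'x) dx = 0; and by product-to-sum, ∫_0^π sin(nx)cos(n'x) dx = ½∫_0^π [sin((n+n')x) + sin((n−n')x)] dx, which is 0 when n+n' is even and 2n/(n²−n'²) when n+n' is odd (it need not vanish on (0, π)).
  u² squared terms: (-2)²·∫sin(5x)² dx = 4·π/2 = 2*π.
  So ∫_0^π u² dx = 2*π.
  (u')² squared terms: (-10)²·∫cos(5x)² dx = 100·π/2 = 50*π.
  So ∫_0^π (u')² dx = 50*π.
||u||_{H^1}^2 = (2*π) + (50*π) = 52*π.


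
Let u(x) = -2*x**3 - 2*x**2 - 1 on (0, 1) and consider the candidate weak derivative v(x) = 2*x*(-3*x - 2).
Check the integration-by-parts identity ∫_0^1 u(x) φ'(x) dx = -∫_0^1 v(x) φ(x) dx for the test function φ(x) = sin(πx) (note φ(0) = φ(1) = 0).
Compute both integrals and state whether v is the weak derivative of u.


LHS = -24/π^3 + 10/π, RHS = -24/π^3 + 10/π. Yes, v = u' weakly.

u(x) = -2*x**3 - 2*x**2 - 1, classical derivative u'(x) = -6*x**2 - 4*x.
φ(x) = sin(πx), so φ'(x) = π*cos(π*x).
Note φ(0) = φ(1) = 0, so the boundary term u·φ vanishes.
LHS = ∫_0^1 u(x) φ'(x) dx = ∫_0^1 (-2*π*x^3*cos(π*x) - 2*π*x^2*cos(π*x) - π*cos(π*x)) dx. Term by term:
  ∫_0^1 -π*cos(π*x) dx = 0;  ∫_0^1 -2*π*x^2*cos(π*x) dx = 4/π;  ∫_0^1 -2*π*x^3*cos(π*x) dx = -24/π^3 + 6/π.
Sum: 0 + 4/π + -24/π^3 + 6/π = -24/π^3 + 10/π.
So LHS = -24/π^3 + 10/π.
∫_0^1 v(x) φ(x) dx = ∫_0^1 (-6*x^2*sin(π*x) - 4*x*sin(π*x)) dx. Term by term:
  ∫_0^1 -6*x^2*sin(π*x) dx = -6/π + 24/π^3;  ∫_0^1 -4*x*sin(π*x) dx = -4/π.
Sum: -6/π + 24/π^3 − 4/π = -10/π + 24/π^3.
So RHS = -∫_0^1 v(x) φ(x) dx = -24/π^3 + 10/π.
LHS = RHS, so the identity holds for this test φ.
Moreover u is smooth here and v(x) = u'(x) = -6*x**2 - 4*x pointwise, so the identity holds for every test function. Hence v is the weak derivative of u.


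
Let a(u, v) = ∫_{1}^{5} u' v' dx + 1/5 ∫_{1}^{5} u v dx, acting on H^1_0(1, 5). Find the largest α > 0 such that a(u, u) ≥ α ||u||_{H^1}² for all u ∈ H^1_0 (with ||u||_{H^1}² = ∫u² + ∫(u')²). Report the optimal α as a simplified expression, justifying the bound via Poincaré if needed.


α = (16/5 + π^2)/(π^2 + 16)

Coercivity of a(·,·) on H^1_0(1, 5) means a(u, u) ≥ α ||u||_{H^1}² for every u ∈ H^1_0.
The interval has length L = 4, and Poincaré/coercivity depend only on L. Here a(u, u) = ∫(u')² + (1/5)·∫u².
Here 0 < c = 1/5 < 1. The condition a(u,u) ≥ α||u||_{H^1}² reads (1−α)∫(u')² ≥ (α−c)∫u². Any admissible α is ≤ 1 (rapidly oscillating u have ∫u²/∫(u')² → 0), and α = 1 would force 0 ≥ (1−c)∫u², impossible since c < 1; so 1−α > 0. By the sharp Poincaré inequality on H^1_0 of an interval of length L, ∫(u')² ≥ (π/L)²∫u² with equality for the first sine mode sin(π(x−x₀)/L) (x₀ the left endpoint), so the inequality holds for all u iff (1−α)(π/L)² ≥ α − c, i.e. α ≤ ((π/L)² + c)/((π/L)² + 1) = (1 + c(L/π)²)/(1 + (L/π)²). With (π/L)² = π^2/16 and c = 1/5, the largest admissible constant is α = ((π/L)² + c)/((π/L)² + 1).
Simplifying, α = (16/5 + π^2)/(π^2 + 16).


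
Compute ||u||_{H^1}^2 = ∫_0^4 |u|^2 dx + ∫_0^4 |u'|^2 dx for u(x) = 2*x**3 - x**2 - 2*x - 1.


||u||_{H^1}^2 = 1139476/105

The H^1 norm (squared) on an interval (0, L) is
  ||u||_{H^1}^2 = ∫_0^L u(x)^2 dx + ∫_0^L u'(x)^2 dx.
Compute u'(x) = 6*x**2 - 2*x - 2.
Then u(x)^2 = 4*x**6 - 4*x**5 - 7*x**4 + 6*x**2 + 4*x + 1 and u'(x)^2 = 36*x**4 - 24*x**3 - 20*x**2 + 8*x + 4.
Integrate each monomial from 0 to 4 using ∫_0^4 c·x^n dx = c·4^(n+1)/(n+1):
  ∫_0^4 u(x)^2 dx = ∫_0^4 (4*x^6 - 4*x^5 - 7*x^4 + 6*x^2 + 4*x + 1) dx. Term by term:
    ∫_0^4 4*x^6 dx = 65536/7;  ∫_0^4 -4*x^5 dx = -8192/3;  ∫_0^4 -7*x^4 dx = -7168/5;
    ∫_0^4 6*x^2 dx = 128;  ∫_0^4 4*x dx = 32;  ∫_0^4 1 dx = 4.
  Sum: 65536/7 − 8192/3 − 7168/5 + 128 + 32 + 4 = 563012/105.
  ∫_0^4 u'(x)^2 dx = ∫_0^4 (36*x^4 - 24*x^3 - 20*x^2 + 8*x + 4) dx. Term by term:
    ∫_0^4 36*x^4 dx = 36864/5;  ∫_0^4 -24*x^3 dx = -1536;  ∫_0^4 -20*x^2 dx = -1280/3;
    ∫_0^4 8*x dx = 64;  ∫_0^4 4 dx = 16.
  Sum: 36864/5 − 1536 − 1280/3 + 64 + 16 = 82352/15.
Adding: ||u||_{H^1}^2 = 563012/105 + 82352/15 = 1139476/105.


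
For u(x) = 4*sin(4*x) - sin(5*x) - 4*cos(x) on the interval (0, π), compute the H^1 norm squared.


||u||_{H^1(0,π)}^2 = -512/15 + 165*π

u'(x) = 4*sin(x) + 16*cos(4*x) - 5*cos(5*x).
Expand u² and (u')² and integrate term by term on (0, π), using: for integers n ≥ 1, ∫_0^π sin²(nx) dx = ∫_0^π cos²(nx) dx = π/2; for n ≠ n', ∫_0^π sin(nx)sin(n'x) dx = ∫_0^π cos(nx)cos(n'x) dx = 0; and by product-to-sum, ∫_0^π sin(nx)cos(n'x) dx = ½∫_0^π [sin((n+n')x) + sin((n−n')x)] dx, which is 0 when n+n' is even and 2n/(n²−n'²) when n+n' is odd (it need not vanish on (0, π)).
  u² squared terms: (-1)²·∫sin(5x)² dx = 1·π/2 = π/2;  (-4)²·∫cos(x)² dx = 16·π/2 = 8*π;  (4)²·∫sin(4x)² dx = 16·π/2 = 8*π.
  u² cross terms: 2·(-1)·(-4)·∫sin(5x)·cos(x) dx = 8·(0) = 0;  2·(-1)·(4)·∫sin(5x)·sin(4x) dx = -8·(0) = 0;  2·(-4)·(4)·∫cos(x)·sin(4x) dx = -32·(8/15) = -256/15.
  So ∫_0^π u² dx = π/2 + 8*π + 8*π + 0 + 0 − 256/15 = -256/15 + 33*π/2.
  (u')² squared terms: (-5)²·∫cos(5x)² dx = 25·π/2 = 25*π/2;  (4)²·∫sin(x)² dx = 16·π/2 = 8*π;  (16)²·∫cos(4x)² dx = 256·π/2 = 128*π.
  (u')² cross terms: 2·(-5)·(4)·∫cos(5x)·sin(x) dx = -40·(0) = 0;  2·(-5)·(16)·∫cos(5x)·cos(4x) dx = -160·(0) = 0;  2·(4)·(16)·∫sin(x)·cos(4x) dx = 128·(-2/15) = -256/15.
  So ∫_0^π (u')² dx = 25*π/2 + 8*π + 128*π + 0 + 0 − 256/15 = -256/15 + 297*π/2.
||u||_{H^1}^2 = (-256/15 + 33*π/2) + (-256/15 + 297*π/2) = -512/15 + 165*π.


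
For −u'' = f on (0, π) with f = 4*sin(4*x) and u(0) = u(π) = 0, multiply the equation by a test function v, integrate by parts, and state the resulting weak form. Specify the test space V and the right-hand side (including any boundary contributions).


V = H^1_0(0, π) (so v(0) = v(π) = 0); weak form: ∫_0^π u'v' dx = ∫_0^π (4*sin(4*x)) v dx for all v ∈ V.

Multiply both sides by a test function v and integrate from 0 to π:
  ∫_0^π −u''(x) v(x) dx = ∫_0^π f(x) v(x) dx.
Integrate the LHS by parts once:
  ∫_0^π −u'' v dx = −[u'(x) v(x)]_0^π + ∫_0^π u'(x) v'(x) dx.
Thus ∫_0^π u'(x) v'(x) dx = ∫_0^π f(x) v(x) dx + [u'(x) v(x)]_0^π.
Choose V so that boundary terms are either known or forced to vanish.
u is Dirichlet: u(0) = u(π) = 0. Let V = H^1_0(0, π); then v(0) = v(π) = 0, and [u' v]_0^π = 0.
Weak formulation: find u (satisfying any essential BC) such that ∫_0^π u'(x) v'(x) dx = ∫_0^π f v dx for all v ∈ V.
Substituting f(x) = 4*sin(4*x), the right-hand side is ∫_0^π (4*sin(4*x)) v dx.


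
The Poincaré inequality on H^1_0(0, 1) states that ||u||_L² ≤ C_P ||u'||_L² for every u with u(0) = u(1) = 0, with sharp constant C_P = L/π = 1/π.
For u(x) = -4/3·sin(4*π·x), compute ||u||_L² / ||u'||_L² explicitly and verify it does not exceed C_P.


||u||_L² / ||u'||_L² = 1/(4*π) < C_P = 1/π.

u(x) = -4/3·sin(4*π·x), so u'(x) = -16*π*cos(4*π*x)/3.
Writing u(x) = A·sin(kπx/L) with A = -4/3 and k = 4, use ∫_0^L sin²(kπx/L) dx = L/2 and ∫_0^L cos²(kπx/L) dx = L/2.
u² = 16/9·sin²(4*π·x) and (u')² = 256*π^2/9·cos²(4*π·x), and each of sin², cos² integrates to L/2 = 1/2 over (0, 1).
∫_0^1 u² dx = 8/9, so ||u||_L² = 2*sqrt(2)/3.
∫_0^1 (u')² dx = 128*π^2/9, so ||u'||_L² = 8*sqrt(2)*π/3.
Ratio ||u||_L² / ||u'||_L² = 1/(4*π).
Sharp Poincaré constant on H^1_0(0, 1) is C_P = L/π = 1/π, achieved by sin(π·x).
This is the k = 4 harmonic; the ratio L/(kπ) is strictly less than C_P = L/π, consistent with the sharp inequality ||u||_L² ≤ C_P ||u'||_L².


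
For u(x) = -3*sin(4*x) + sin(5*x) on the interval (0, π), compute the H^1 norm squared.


||u||_{H^1(0,π)}^2 = 179*π/2

u'(x) = -12*cos(4*x) + 5*cos(5*x).
Expand u² and (u')² and integrate term by term on (0, π), using: for integers n ≥ 1, ∫_0^π sin²(nx) dx = ∫_0^π cos²(nx) dx = π/2; for n ≠ n', ∫_0^π sin(nx)sin(n'x) dx = ∫_0^π cos(nx)cos(n'x) dx = 0; and by product-to-sum, ∫_0^π sin(nx)cos(n'x) dx = ½∫_0^π [sin((n+n')x) + sin((n−n')x)] dx, which is 0 when n+n' is even and 2n/(n²−n'²) when n+n' is odd (it need not vanish on (0, π)).
  u² squared terms: (-3)²·∫sin(4x)² dx = 9·π/2 = 9*π/2;  (1)²·∫sin(5x)² dx = 1·π/2 = π/2.
  u² cross terms: 2·(-3)·(1)·∫sin(4x)·sin(5x) dx = -6·(0) = 0.
  So ∫_0^π u² dx = 9*π/2 + π/2 + 0 = 5*π.
  (u')² squared terms: (-12)²·∫cos(4x)² dx = 144·π/2 = 72*π;  (5)²·∫cos(5x)² dx = 25·π/2 = 25*π/2.
  (u')² cross terms: 2·(-12)·(5)·∫cos(4x)·cos(5x) dx = -120·(0) = 0.
  So ∫_0^π (u')² dx = 72*π + 25*π/2 + 0 = 169*π/2.
||u||_{H^1}^2 = (5*π) + (169*π/2) = 179*π/2.


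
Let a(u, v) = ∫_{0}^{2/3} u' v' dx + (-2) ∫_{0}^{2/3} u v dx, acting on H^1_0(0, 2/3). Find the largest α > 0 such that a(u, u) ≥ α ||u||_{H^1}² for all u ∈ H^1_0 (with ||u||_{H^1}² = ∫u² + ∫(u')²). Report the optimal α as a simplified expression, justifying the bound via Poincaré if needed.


α = (-8 + 9*π^2)/(4 + 9*π^2)

Coercivity of a(·,·) on H^1_0(0, 2/3) means a(u, u) ≥ α ||u||_{H^1}² for every u ∈ H^1_0.
The interval has length L = 2/3, and Poincaré/coercivity depend only on L. Here a(u, u) = ∫(u')² + (-2)·∫u².
Here c = -2 < 0 with |c| < (π/L)² = 9*π^2/4, so coercivity still holds. The condition a(u,u) ≥ α||u||_{H^1}² reads (1−α)∫(u')² ≥ (α−c)∫u². Any admissible α is ≤ 1 (rapidly oscillating u have ∫u²/∫(u')² → 0), and α = 1 would force 0 ≥ (1−c)∫u², impossible since c < 1; so 1−α > 0. By the sharp Poincaré inequality on H^1_0 of an interval of length L, ∫(u')² ≥ (π/L)²∫u² with equality for the first sine mode sin(π(x−x₀)/L) (x₀ the left endpoint), so the inequality holds for all u iff (1−α)(π/L)² ≥ α − c, i.e. α ≤ ((π/L)² + c)/((π/L)² + 1) = (1 + c(L/π)²)/(1 + (L/π)²). (Direct route, valid since c ≤ 0: Poincaré gives c∫u² ≥ c(L/π)²∫(u')², so a(u,u) ≥ (1 + c(L/π)²)∫(u')², while ||u||_{H^1}² ≤ (1 + (L/π)²)∫(u')²; dividing yields the same α.) With (π/L)² = 9*π^2/4 and c = -2, the largest admissible constant is α = ((π/L)² + c)/((π/L)² + 1).
Simplifying, α = (-8 + 9*π^2)/(4 + 9*π^2).
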